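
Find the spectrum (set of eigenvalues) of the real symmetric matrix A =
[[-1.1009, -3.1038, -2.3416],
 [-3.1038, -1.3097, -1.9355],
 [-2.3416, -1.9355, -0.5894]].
sigma(A) ≈ {-6, 1, 2}

A is real symmetric, so its spectrum consists of real eigenvalues. Expanding the characteristic polynomial of the displayed matrix gives
  det(λ I - A) = p(λ) = λ^3 + (3)λ^2 + (-16)λ + (12).
Solving p(λ) = 0 yields eigenvalues ≈ -6, 1, 2. (A is shown rounded to 4 decimals, so these recover the underlying integer eigenvalues to within that precision.)
Verification: the trace of A = -3 equals the sum of eigenvalues -3, and det(A) ≈ -12.0003 matches the eigenvalue product -12.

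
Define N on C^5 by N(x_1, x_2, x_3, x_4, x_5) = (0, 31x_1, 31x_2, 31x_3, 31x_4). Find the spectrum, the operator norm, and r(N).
sigma(N) = {0}; ||N|| = 31; r(N) = 0. (N is nilpotent with N^5 = 0.)

On C^5, N is a strictly lower-triangular matrix with 31 on the subdiagonal and zeros elsewhere, so its characteristic polynomial is lambda^5 and every eigenvalue is 0: sigma(N) = {0}. For the operator norm, N e_i = 31e_{i+1} for i = 1, ..., 4 and N e_5 = 0, so the singular values of N are 31 (with multiplicity 4) and 0; hence ||N|| = 31. The spectral radius r(N) = max|lambda| = 0. Note ||N|| > r(N) — characteristic of non-normal nilpotent operators. Indeed N^5 = 0.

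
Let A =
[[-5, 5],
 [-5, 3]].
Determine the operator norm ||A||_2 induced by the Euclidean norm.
||A||_2 = sqrt((84 + sqrt(6656))/2) ≈ 9.099 (= sqrt(largest eigenvalue of A^T A))

||A||_2 = sigma_max(A) = sqrt(lambda_max(A^T A)). Form the symmetric matrix M = A^T A =
[[50, -40],
 [-40, 34]].
Its characteristic polynomial (trace, determinant of M give the coefficients) is
  p(λ) = det(λ I - M) = λ^2 - 84λ + 100.
For λ^2 - 84λ + 100 the discriminant is 6656. It is nonnegative but not a perfect square, so the roots are real and irrational: λ = (84 ± sqrt(6656))/2 ≈ 82.7922, 1.2078.
So the eigenvalues of A^T A are ≈ 1.2078, 82.7922 (all ≥ 0, as they must be for A^T A). The largest is λ_max = (84 + sqrt(6656))/2 ≈ 82.7922, hence ||A||_2 = sqrt(λ_max) = sqrt((84 + sqrt(6656))/2) ≈ 9.099.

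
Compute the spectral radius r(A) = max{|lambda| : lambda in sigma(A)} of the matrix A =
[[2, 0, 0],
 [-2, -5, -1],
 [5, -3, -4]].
r(A) = (9 + sqrt(13))/2 ≈ 6.3028

The eigenvalues of A are the roots of its characteristic polynomial. With M = A (coefficients from the trace, the sum of principal 2x2 minors, and det A):
  p(λ) = det(λ I - M) = λ^3 + 7λ^2 - λ - 34.
By the rational root theorem any rational root is an integer divisor of 34. Testing λ = 2: p(2) = 8 + 28 - 2 - 34 = 0, so λ = 2 is a root. Dividing out (λ - 2) leaves p(λ) = (λ - 2)(λ^2 + 9λ + 17). For λ^2 + 9λ + 17 the discriminant is 13. It is nonnegative but not a perfect square, so the roots are real and irrational: λ = (-9 ± sqrt(13))/2 ≈ -2.6972, -6.3028.
Thus the eigenvalues (to 4 decimals) are -2.6972 (modulus 2.6972); -6.3028 (modulus 6.3028); 2 (modulus 2). The spectral radius is the largest modulus: r(A) = (9 + sqrt(13))/2 ≈ 6.3028. (Cross-check: r(A) ≤ ||A||_2 ≈ 7.3982; equality holds whenever A is normal, though it can also hold for some non-normal A.)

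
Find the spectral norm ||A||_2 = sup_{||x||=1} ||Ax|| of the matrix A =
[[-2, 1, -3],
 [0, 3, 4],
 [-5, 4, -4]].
||A||_2 ≈ 8.395 (= sqrt(largest eigenvalue of A^T A))

||A||_2 = sigma_max(A) = sqrt(lambda_max(A^T A)). Form the symmetric matrix M = A^T A =
[[29, -22, 26],
 [-22, 26, -7],
 [26, -7, 41]].
Its characteristic polynomial (trace, sum of principal 2x2 minors, determinant of M give the coefficients) is
  p(λ) = det(λ I - M) = λ^3 - 96λ^2 + 1800λ - 81.
No integer candidate from the rational root theorem (±divisors of 81) is a root, so the roots are irrational. The cubic discriminant is Δ = 6496950789 > 0, so there are three distinct real roots. p(0) = -81 and p(1) = 1624 have opposite signs, so a root lies in (0, 1); Newton's method refines it to λ ≈ 0.0451. p(25) = 544 and p(26) = -601 have opposite signs, so a root lies in (25, 26); Newton's method refines it to λ ≈ 25.4794. p(70) = -1481 and p(71) = 1694 have opposite signs, so a root lies in (70, 71); Newton's method refines it to λ ≈ 70.4755. Check (Vieta): the three roots sum to 96, matching tr M = 96.
So the eigenvalues of A^T A are ≈ 0.0451, 25.4794, 70.4755 (all ≥ 0, as they must be for A^T A). The largest is λ_max ≈ 70.4755, hence ||A||_2 = sqrt(λ_max) ≈ 8.395.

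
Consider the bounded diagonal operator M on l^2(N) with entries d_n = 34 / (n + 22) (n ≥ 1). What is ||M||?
||M|| = 34/23 (attained at n = 1)

For M diagonal, ||M|| = sup_n |d_n| = sup_n 34/(n + 22). This is positive and strictly decreasing in n, so the supremum is attained at n = 1: d_1 = 34/(1 + 22) = 34/23. Hence ||M|| = 34/23.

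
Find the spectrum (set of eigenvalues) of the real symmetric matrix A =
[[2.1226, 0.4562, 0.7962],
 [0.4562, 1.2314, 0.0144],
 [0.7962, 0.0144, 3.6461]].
sigma(A) ≈ {1, 2, 4}

A is real symmetric, so its spectrum consists of real eigenvalues. Expanding the characteristic polynomial of the displayed matrix gives
  det(λ I - A) = p(λ) = λ^3 + (-7)λ^2 + (14)λ + (-8).
Solving p(λ) = 0 yields eigenvalues ≈ 1, 2, 4. (A is shown rounded to 4 decimals, so these recover the underlying integer eigenvalues to within that precision.)
Verification: the trace of A = 7 equals the sum of eigenvalues 7, and det(A) ≈ 8.0006 matches the eigenvalue product 8.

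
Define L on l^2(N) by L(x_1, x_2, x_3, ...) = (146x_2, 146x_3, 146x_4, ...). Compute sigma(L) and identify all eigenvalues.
sigma(L) = closed disk {z in C : |z| ≤ 146}; sigma_p(L) = open disk {z in C : |z| < 146}

Note L = 146·V where V is the unit left shift (V x)_k = x_{k+1}; so sigma(L) = 146·sigma(V) and ||L|| = 146||V||. ||L x||^2 = 21316sum_{k≥2} |x_k|^2 ≤ 21316||x||^2, with equality on {x : x_1 = 0}, so ||L|| = 146. For any lambda with |lambda| < 146, set r = lambda/146 (|r| < 1); the vector x = (1, r, r^2, ...) is in l^2 and satisfies L x = 146(r, r^2, ...) = lambda x, so lambda is an eigenvalue. On the boundary |lambda| = 146 the geometric series diverges, so no l^2 eigenvector exists, but these lambda lie in the approximate point spectrum. Hence sigma(L) is the closed disk of radius 146 and sigma_p(L) is the open disk.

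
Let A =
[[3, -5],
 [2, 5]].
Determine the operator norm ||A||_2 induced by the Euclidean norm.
||A||_2 = sqrt((63 + sqrt(1469))/2) ≈ 7.1178 (= sqrt(largest eigenvalue of A^T A))

||A||_2 = sigma_max(A) = sqrt(lambda_max(A^T A)). Form the symmetric matrix M = A^T A =
[[13, -5],
 [-5, 50]].
Its characteristic polynomial (trace, determinant of M give the coefficients) is
  p(λ) = det(λ I - M) = λ^2 - 63λ + 625.
For λ^2 - 63λ + 625 the discriminant is 1469. It is nonnegative but not a perfect square, so the roots are real and irrational: λ = (63 ± sqrt(1469))/2 ≈ 50.6638, 12.3362.
So the eigenvalues of A^T A are ≈ 12.3362, 50.6638 (all ≥ 0, as they must be for A^T A). The largest is λ_max = (63 + sqrt(1469))/2 ≈ 50.6638, hence ||A||_2 = sqrt(λ_max) = sqrt((63 + sqrt(1469))/2) ≈ 7.1178.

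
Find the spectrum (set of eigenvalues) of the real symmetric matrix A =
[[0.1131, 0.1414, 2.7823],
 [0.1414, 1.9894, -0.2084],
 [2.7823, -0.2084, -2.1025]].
sigma(A) ≈ {-4, 2} (2 with multiplicity 2)

A is real symmetric, so its spectrum consists of real eigenvalues. Expanding the characteristic polynomial of the displayed matrix gives
  det(λ I - A) = p(λ) = λ^3 + (0)λ^2 + (-12)λ + (16).
Solving p(λ) = 0 yields eigenvalues ≈ -4, 2, 2. (A is shown rounded to 4 decimals, so these recover the underlying integer eigenvalues to within that precision.)
Verification: the trace of A = 0 equals the sum of eigenvalues 0, and det(A) ≈ -16.0002 matches the eigenvalue product -16.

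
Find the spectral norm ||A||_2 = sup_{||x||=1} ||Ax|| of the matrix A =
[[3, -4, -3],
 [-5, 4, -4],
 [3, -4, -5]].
||A||_2 ≈ 9.7114 (= sqrt(largest eigenvalue of A^T A))

||A||_2 = sigma_max(A) = sqrt(lambda_max(A^T A)). Form the symmetric matrix M = A^T A =
[[43, -44, -4],
 [-44, 48, 16],
 [-4, 16, 50]].
Its characteristic polynomial (trace, sum of principal 2x2 minors, determinant of M give the coefficients) is
  p(λ) = det(λ I - M) = λ^3 - 141λ^2 + 4406λ - 256.
No integer candidate from the rational root theorem (±divisors of 256) is a root, so the roots are irrational. The cubic discriminant is Δ = 43805204644 > 0, so there are three distinct real roots. p(0) = -256 and p(1) = 4010 have opposite signs, so a root lies in (0, 1); Newton's method refines it to λ ≈ 0.0582. p(46) = 1400 and p(47) = -820 have opposite signs, so a root lies in (46, 47); Newton's method refines it to λ ≈ 46.6308. p(94) = -1384 and p(95) = 3164 have opposite signs, so a root lies in (94, 95); Newton's method refines it to λ ≈ 94.311. Check (Vieta): the three roots sum to 141, matching tr M = 141.
So the eigenvalues of A^T A are ≈ 0.0582, 46.6308, 94.311 (all ≥ 0, as they must be for A^T A). The largest is λ_max ≈ 94.311, hence ||A||_2 = sqrt(λ_max) ≈ 9.7114.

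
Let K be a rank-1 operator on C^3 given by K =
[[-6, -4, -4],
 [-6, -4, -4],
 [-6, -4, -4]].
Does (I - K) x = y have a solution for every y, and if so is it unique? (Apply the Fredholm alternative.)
(I - K) is invertible (det(I - K) = 15 ≠ 0), so for every y in C^3 the equation (I - K) x = y has a unique solution.

K has rank 1, so it is an outer product K = u v^T: every row of K is a multiple of one row vector. Reading off the entries, u = (-2, -2, -2) and v = (3, 2, 2) (row i of K equals u_i·v^T). A rank-one matrix u v^T satisfies K u = u (v·u) and kills the (2)-dimensional subspace v^⊥, so its characteristic polynomial is lambda^2 (lambda - v·u) with v·u = tr K = -14. Hence the eigenvalues of I - K are 1 (multiplicity 2) and 1 - (-14) = 15, so det(I - K) = 15. (Direct check: I - K =
[[7, 4, 4],
 [6, 5, 4],
 [6, 4, 5]]
has determinant 15.) The finite-dimensional Fredholm alternative says: either (I - K) is invertible, or ker(I - K) ≠ {0} and then range(I - K) = ker((I - K)^*)^⊥, with dim ker(I - K) = dim ker((I - K)^*). Since det(I - K) ≠ 0, 1 is not an eigenvalue of K and ker(I - K) = {0}, so we are in the first case: for every y there is a unique x = (I - K)^(-1) y. Explicitly, by the Sherman–Morrison formula, (I - u v^T)^(-1) = I + u v^T/(1 - v·u), i.e. (I - K)^(-1) = I + K/(15).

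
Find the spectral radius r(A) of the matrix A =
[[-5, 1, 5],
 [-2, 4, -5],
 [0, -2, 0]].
r(A) ≈ 5.8428

The eigenvalues of A are the roots of its characteristic polynomial. With M = A (coefficients from the trace, the sum of principal 2x2 minors, and det A):
  p(λ) = det(λ I - M) = λ^3 + λ^2 - 28λ - 70.
No integer candidate from the rational root theorem (±divisors of 70) is a root, so the roots are irrational. The cubic discriminant is Δ = -8148 < 0, so there is one real root and a complex-conjugate pair. p(5) = -60 and p(6) = 14 have opposite signs, so a root lies in (5, 6); Newton's method refines it to λ ≈ 5.8428. Dividing out (λ - (5.8428)) leaves approximately λ^2 + 6.8428λ + 11.9806. For λ^2 + 6.8428λ + 11.9806 the discriminant is -1.0991. It is negative, so the remaining roots are the complex-conjugate pair λ ≈ -3.4214 ± 0.5242i. Their product equals the constant term, so |λ|^2 ≈ 11.9806 and |λ| ≈ 3.4613.
Thus the eigenvalues (to 4 decimals) are 5.8428 (modulus 5.8428); -3.4214 ± 0.5242i (modulus 3.4613). The spectral radius is the largest modulus: r(A) ≈ 5.8428. (Cross-check: r(A) ≤ ||A||_2 ≈ 7.7203; equality holds whenever A is normal, though it can also hold for some non-normal A.)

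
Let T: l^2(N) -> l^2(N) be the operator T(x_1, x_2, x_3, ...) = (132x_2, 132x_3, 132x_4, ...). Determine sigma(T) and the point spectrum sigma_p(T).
sigma(T) = closed disk {z in C : |z| ≤ 132}; sigma_p(T) = open disk {z in C : |z| < 132}

Note T = 132·V where V is the unit left shift (V x)_k = x_{k+1}; so sigma(T) = 132·sigma(V) and ||T|| = 132||V||. ||T x||^2 = 17424sum_{k≥2} |x_k|^2 ≤ 17424||x||^2, with equality on {x : x_1 = 0}, so ||T|| = 132. For any lambda with |lambda| < 132, set r = lambda/132 (|r| < 1); the vector x = (1, r, r^2, ...) is in l^2 and satisfies T x = 132(r, r^2, ...) = lambda x, so lambda is an eigenvalue. On the boundary |lambda| = 132 the geometric series diverges, so no l^2 eigenvector exists, but these lambda lie in the approximate point spectrum. Hence sigma(T) is the closed disk of radius 132 and sigma_p(T) is the open disk.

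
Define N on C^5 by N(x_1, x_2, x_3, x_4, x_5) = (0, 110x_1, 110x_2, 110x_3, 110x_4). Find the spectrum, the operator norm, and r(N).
sigma(N) = {0}; ||N|| = 110; r(N) = 0. (N is nilpotent with N^5 = 0.)

On C^5, N is a strictly lower-triangular matrix with 110 on the subdiagonal and zeros elsewhere, so its characteristic polynomial is lambda^5 and every eigenvalue is 0: sigma(N) = {0}. For the operator norm, N e_i = 110e_{i+1} for i = 1, ..., 4 and N e_5 = 0, so the singular values of N are 110 (with multiplicity 4) and 0; hence ||N|| = 110. The spectral radius r(N) = max|lambda| = 0. Note ||N|| > r(N) — characteristic of non-normal nilpotent operators. Indeed N^5 = 0.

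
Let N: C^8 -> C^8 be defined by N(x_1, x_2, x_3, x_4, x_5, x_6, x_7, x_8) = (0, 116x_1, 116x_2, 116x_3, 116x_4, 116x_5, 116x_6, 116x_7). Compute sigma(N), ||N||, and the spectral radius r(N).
sigma(N) = {0}; ||N|| = 116; r(N) = 0. (N is nilpotent with N^8 = 0.)

On C^8, N is a strictly lower-triangular matrix with 116 on the subdiagonal and zeros elsewhere, so its characteristic polynomial is lambda^8 and every eigenvalue is 0: sigma(N) = {0}. For the operator norm, N e_i = 116e_{i+1} for i = 1, ..., 7 and N e_8 = 0, so the singular values of N are 116 (with multiplicity 7) and 0; hence ||N|| = 116. The spectral radius r(N) = max|lambda| = 0. Note ||N|| > r(N) — characteristic of non-normal nilpotent operators. Indeed N^8 = 0.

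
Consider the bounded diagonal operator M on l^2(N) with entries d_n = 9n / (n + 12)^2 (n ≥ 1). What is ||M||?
||M|| = 3/16 (attained at n = 12)

For M diagonal, ||M|| = sup_n |d_n|. Treat f(x) = 9x / (x + 12)^2 for real x > 0. By the quotient rule, f'(x) = 9(12 - x)/(x + 12)^3, which is positive for x < 12 and negative for x > 12. So f has a unique maximum at x = 12, and since 12 is a positive integer, the supremum over n ≥ 1 is attained at n = 12: d_12 = 9·12/(12 + 12)^2 = 9·12/576 = 3/16. Hence ||M|| = 3/16.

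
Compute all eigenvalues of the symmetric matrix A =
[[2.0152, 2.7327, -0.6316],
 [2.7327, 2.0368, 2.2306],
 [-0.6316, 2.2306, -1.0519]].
sigma(A) ≈ {-3, 1, 5}

A is real symmetric, so its spectrum consists of real eigenvalues. Expanding the characteristic polynomial of the displayed matrix gives
  det(λ I - A) = p(λ) = λ^3 + (-3)λ^2 + (-13)λ + (15.0016).
Solving p(λ) = 0 yields eigenvalues ≈ -3, 1, 5. (A is shown rounded to 4 decimals, so these recover the underlying integer eigenvalues to within that precision.)
Verification: the trace of A = 3 equals the sum of eigenvalues 3, and det(A) ≈ -15.0016 matches the eigenvalue product -15.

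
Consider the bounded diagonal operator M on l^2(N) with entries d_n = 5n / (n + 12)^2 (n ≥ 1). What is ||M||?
||M|| = 5/48 (attained at n = 12)

For M diagonal, ||M|| = sup_n |d_n|. Treat f(x) = 5x / (x + 12)^2 for real x > 0. By the quotient rule, f'(x) = 5(12 - x)/(x + 12)^3, which is positive for x < 12 and negative for x > 12. So f has a unique maximum at x = 12, and since 12 is a positive integer, the supremum over n ≥ 1 is attained at n = 12: d_12 = 5·12/(12 + 12)^2 = 5·12/576 = 5/48. Hence ||M|| = 5/48.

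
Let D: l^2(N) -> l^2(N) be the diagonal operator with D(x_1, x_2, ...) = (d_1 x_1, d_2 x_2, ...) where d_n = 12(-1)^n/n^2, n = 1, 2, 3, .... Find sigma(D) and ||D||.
sigma(D) = {12(-1)^n/n^2 : n ≥ 1} ∪ {0}; ||D|| = 12

A bounded diagonal operator on l^2 with diagonal entries d_n has spectrum equal to the closure of {d_n : n ≥ 1}: every d_n is an eigenvalue (with eigenvector e_n), so {d_n} ⊂ sigma(D); the spectrum is closed, so its closure is too; and for lambda not in the closure, (D - lambda I) has bounded inverse (the diagonal entries 1/(d_n - lambda) are bounded). For our sequence d_n = 12(-1)^n/n^2, n = 1, 2, 3, ...:
  - {d_n} = {12(-1)^n/n^2 : n ≥ 1}; the only limit point is 0
  - closure = {12(-1)^n/n^2 : n ≥ 1} ∪ {0}
For the norm: a diagonal operator has ||D|| = sup_n |d_n|. Here |d_n| = 12/n^2 is decreasing, so sup_n |d_n| = |d_1| = 12. So ||D|| = 12.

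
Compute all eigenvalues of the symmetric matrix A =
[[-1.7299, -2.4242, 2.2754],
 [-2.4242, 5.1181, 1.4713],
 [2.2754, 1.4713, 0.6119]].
sigma(A) ≈ {-4, 2, 6}

A is real symmetric, so its spectrum consists of real eigenvalues. Expanding the characteristic polynomial of the displayed matrix gives
  det(λ I - A) = p(λ) = λ^3 + (-4)λ^2 + (-20)λ + (48).
Solving p(λ) = 0 yields eigenvalues ≈ -4, 2, 6. (A is shown rounded to 4 decimals, so these recover the underlying integer eigenvalues to within that precision.)
Verification: the trace of A = 4 equals the sum of eigenvalues 4, and det(A) ≈ -47.9990 matches the eigenvalue product -48.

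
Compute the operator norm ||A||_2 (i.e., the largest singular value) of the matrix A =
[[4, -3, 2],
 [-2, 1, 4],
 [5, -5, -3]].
||A||_2 ≈ 9.2847 (= sqrt(largest eigenvalue of A^T A))

||A||_2 = sigma_max(A) = sqrt(lambda_max(A^T A)). Form the symmetric matrix M = A^T A =
[[45, -39, -15],
 [-39, 35, 13],
 [-15, 13, 29]].
Its characteristic polynomial (trace, sum of principal 2x2 minors, determinant of M give the coefficients) is
  p(λ) = det(λ I - M) = λ^3 - 109λ^2 + 1980λ - 1296.
No integer candidate from the rational root theorem (±divisors of 1296) is a root, so the roots are irrational. The cubic discriminant is Δ = 13804573392 > 0, so there are three distinct real roots. p(0) = -1296 and p(1) = 576 have opposite signs, so a root lies in (0, 1); Newton's method refines it to λ ≈ 0.6798. p(22) = 156 and p(23) = -1250 have opposite signs, so a root lies in (22, 23); Newton's method refines it to λ ≈ 22.114. p(86) = -1124 and p(87) = 4446 have opposite signs, so a root lies in (86, 87); Newton's method refines it to λ ≈ 86.2062. Check (Vieta): the three roots sum to 109, matching tr M = 109.
So the eigenvalues of A^T A are ≈ 0.6798, 22.114, 86.2062 (all ≥ 0, as they must be for A^T A). The largest is λ_max ≈ 86.2062, hence ||A||_2 = sqrt(λ_max) ≈ 9.2847.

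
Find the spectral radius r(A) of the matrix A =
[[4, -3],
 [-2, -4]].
r(A) = sqrt(88)/2 ≈ 4.6904

The eigenvalues of A are the roots of its characteristic polynomial. With M = A (coefficients from the trace and determinant):
  p(λ) = det(λ I - M) = λ^2 - 22.
For λ^2 - 22 the discriminant is 88. It is nonnegative but not a perfect square, so the roots are real and irrational: λ = ± sqrt(88)/2 ≈ 4.6904, -4.6904.
Thus the eigenvalues (to 4 decimals) are 4.6904 (modulus 4.6904); -4.6904 (modulus 4.6904). The spectral radius is the largest modulus: r(A) = sqrt(88)/2 ≈ 4.6904. (Cross-check: r(A) ≤ ||A||_2 ≈ 5.217; equality holds whenever A is normal, though it can also hold for some non-normal A.)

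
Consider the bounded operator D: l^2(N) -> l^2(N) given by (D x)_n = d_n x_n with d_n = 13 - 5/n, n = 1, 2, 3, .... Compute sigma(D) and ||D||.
sigma(D) = {13 - 5/n : n ≥ 1} ∪ {13}; ||D|| = 13

A bounded diagonal operator on l^2 with diagonal entries d_n has spectrum equal to the closure of {d_n : n ≥ 1}: every d_n is an eigenvalue (with eigenvector e_n), so {d_n} ⊂ sigma(D); the spectrum is closed, so its closure is too; and for lambda not in the closure, (D - lambda I) has bounded inverse (the diagonal entries 1/(d_n - lambda) are bounded). For our sequence d_n = 13 - 5/n, n = 1, 2, 3, ...:
  - {d_n} = {13 - 5/n : n ≥ 1}; the only limit point is 13
  - closure = {13 - 5/n : n ≥ 1} ∪ {13}
For the norm: a diagonal operator has ||D|| = sup_n |d_n|. Here d_n = 13 - 5/n increases monotonically from d_1 = 8 toward 13, with all terms in [8, 13); so sup_n |d_n| = 13 (the supremum is the limit, not attained). So ||D|| = 13.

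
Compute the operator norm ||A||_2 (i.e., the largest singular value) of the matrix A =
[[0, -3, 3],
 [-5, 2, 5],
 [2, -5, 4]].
||A||_2 ≈ 8.0077 (= sqrt(largest eigenvalue of A^T A))

||A||_2 = sigma_max(A) = sqrt(lambda_max(A^T A)). Form the symmetric matrix M = A^T A =
[[29, -20, -17],
 [-20, 38, -19],
 [-17, -19, 50]].
Its characteristic polynomial (trace, sum of principal 2x2 minors, determinant of M give the coefficients) is
  p(λ) = det(λ I - M) = λ^3 - 117λ^2 + 3402λ - 729.
No integer candidate from the rational root theorem (±divisors of 729) is a root, so the roots are irrational. The cubic discriminant is Δ = 1475811657 > 0, so there are three distinct real roots. p(0) = -729 and p(1) = 2557 have opposite signs, so a root lies in (0, 1); Newton's method refines it to λ ≈ 0.2159. p(52) = 415 and p(53) = -199 have opposite signs, so a root lies in (52, 53); Newton's method refines it to λ ≈ 52.6611. p(64) = -89 and p(65) = 701 have opposite signs, so a root lies in (64, 65); Newton's method refines it to λ ≈ 64.1231. Check (Vieta): the three roots sum to 117, matching tr M = 117.
So the eigenvalues of A^T A are ≈ 0.2159, 52.6611, 64.1231 (all ≥ 0, as they must be for A^T A). The largest is λ_max ≈ 64.1231, hence ||A||_2 = sqrt(λ_max) ≈ 8.0077.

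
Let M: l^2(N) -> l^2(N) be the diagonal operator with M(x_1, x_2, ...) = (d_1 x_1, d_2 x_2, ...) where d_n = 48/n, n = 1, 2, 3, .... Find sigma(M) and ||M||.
sigma(M) = {48/n : n ≥ 1} ∪ {0}; ||M|| = 48

A bounded diagonal operator on l^2 with diagonal entries d_n has spectrum equal to the closure of {d_n : n ≥ 1}: every d_n is an eigenvalue (with eigenvector e_n), so {d_n} ⊂ sigma(M); the spectrum is closed, so its closure is too; and for lambda not in the closure, (M - lambda I) has bounded inverse (the diagonal entries 1/(d_n - lambda) are bounded). For our sequence d_n = 48/n, n = 1, 2, 3, ...:
  - {d_n} = {48/n : n ≥ 1}; the only limit point is 0
  - closure = {48/n : n ≥ 1} ∪ {0}
For the norm: a diagonal operator has ||M|| = sup_n |d_n|. Here d_n = 48/n is positive and decreasing, so sup_n |d_n| = d_1 = 48. So ||M|| = 48.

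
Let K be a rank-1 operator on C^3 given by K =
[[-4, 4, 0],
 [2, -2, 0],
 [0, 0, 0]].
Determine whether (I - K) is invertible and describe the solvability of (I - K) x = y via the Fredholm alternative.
(I - K) is invertible (det(I - K) = 7 ≠ 0), so for every y in C^3 the equation (I - K) x = y has a unique solution.

K has rank 1, so it is an outer product K = u v^T: every row of K is a multiple of one row vector. Reading off the entries, u = (-2, 1, 0) and v = (2, -2, 0) (row i of K equals u_i·v^T). A rank-one matrix u v^T satisfies K u = u (v·u) and kills the (2)-dimensional subspace v^⊥, so its characteristic polynomial is lambda^2 (lambda - v·u) with v·u = tr K = -6. Hence the eigenvalues of I - K are 1 (multiplicity 2) and 1 - (-6) = 7, so det(I - K) = 7. (Direct check: I - K =
[[5, -4, 0],
 [-2, 3, 0],
 [0, 0, 1]]
has determinant 7.) The finite-dimensional Fredholm alternative says: either (I - K) is invertible, or ker(I - K) ≠ {0} and then range(I - K) = ker((I - K)^*)^⊥, with dim ker(I - K) = dim ker((I - K)^*). Since det(I - K) ≠ 0, 1 is not an eigenvalue of K and ker(I - K) = {0}, so we are in the first case: for every y there is a unique x = (I - K)^(-1) y. Explicitly, by the Sherman–Morrison formula, (I - u v^T)^(-1) = I + u v^T/(1 - v·u), i.e. (I - K)^(-1) = I + K/(7).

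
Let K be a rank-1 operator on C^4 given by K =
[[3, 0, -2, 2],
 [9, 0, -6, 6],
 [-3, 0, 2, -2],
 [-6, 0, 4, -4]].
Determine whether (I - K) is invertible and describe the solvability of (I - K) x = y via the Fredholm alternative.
(I - K) is singular (det(I - K) = 0, i.e. 1 ∈ sigma(K)). (I - K) x = y is solvable iff y ⊥ ker((I - K)^*) = span{(3, 0, -2, 2)}, i.e. iff 3y_1 - 2y_3 + 2y_4 = 0. When solvable, the solutions are x = y + c·(1, 3, -1, -2), c arbitrary (ker(I - K) = span{(1, 3, -1, -2)}, dimension 1).

K has rank 1, so it is an outer product K = u v^T: every row of K is a multiple of one row vector. Reading off the entries, u = (1, 3, -1, -2) and v = (3, 0, -2, 2) (row i of K equals u_i·v^T). A rank-one matrix u v^T satisfies K u = u (v·u) and kills the (3)-dimensional subspace v^⊥, so its characteristic polynomial is lambda^3 (lambda - v·u) with v·u = tr K = 1. Hence the eigenvalues of I - K are 1 (multiplicity 3) and 1 - (1) = 0, so det(I - K) = 0. (Direct check: I - K =
[[-2, 0, 2, -2],
 [-9, 1, 6, -6],
 [3, 0, -1, 2],
 [6, 0, -4, 5]]
has determinant 0.) So 1 is an eigenvalue of K and (I - K) is not invertible. The finite-dimensional Fredholm alternative says: either (I - K) is invertible, or ker(I - K) ≠ {0} and then range(I - K) = ker((I - K)^*)^⊥, with dim ker(I - K) = dim ker((I - K)^*). We are in the second case, so we need both kernels. Kernel of I - K: (I - K) u = u - u (v·u) = u - u = 0, so ker(I - K) = span{u} = span{(1, 3, -1, -2)} (it is exactly 1-dimensional because rank(I - K) = 3). Kernel of the adjoint: K is real, so (I - K)^* = I - K^T = I - v u^T, and (I - v u^T) v = v - v (u·v) = 0; hence ker((I - K)^*) = span{v} = span{(3, 0, -2, 2)}. Therefore (I - K) x = y is solvable iff <y, v> = 0, i.e. iff 3y_1 - 2y_3 + 2y_4 = 0. When this holds, K y = u (v·y) = 0, so (I - K) y = y and x = y is a particular solution; the full solution set is the line x = y + c·u = y + c·(1, 3, -1, -2), c ∈ C.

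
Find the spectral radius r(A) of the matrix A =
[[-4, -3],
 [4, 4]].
r(A) = 2

The eigenvalues of A are the roots of its characteristic polynomial. With M = A (coefficients from the trace and determinant):
  p(λ) = det(λ I - M) = λ^2 - 4.
For λ^2 - 4 the discriminant is 16. It is a perfect square (4^2), so the roots are rational: λ = (0 ± 4)/2 = 2, -2.
Thus the eigenvalues (to 4 decimals) are 2 (modulus 2); -2 (modulus 2). The spectral radius is the largest modulus: r(A) = 2. (Cross-check: r(A) ≤ ||A||_2 ≈ 7.5311; equality holds whenever A is normal, though it can also hold for some non-normal A.)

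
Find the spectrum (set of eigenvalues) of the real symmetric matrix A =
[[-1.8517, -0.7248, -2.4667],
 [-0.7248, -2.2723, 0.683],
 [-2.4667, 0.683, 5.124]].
sigma(A) ≈ {-3, -2, 6}

A is real symmetric, so its spectrum consists of real eigenvalues. Expanding the characteristic polynomial of the displayed matrix gives
  det(λ I - A) = p(λ) = λ^3 + (-1)λ^2 + (-24)λ + (-36).
Solving p(λ) = 0 yields eigenvalues ≈ -3, -2, 6. (A is shown rounded to 4 decimals, so these recover the underlying integer eigenvalues to within that precision.)
Verification: the trace of A = 1 equals the sum of eigenvalues 1, and det(A) ≈ 36.0001 matches the eigenvalue product 36.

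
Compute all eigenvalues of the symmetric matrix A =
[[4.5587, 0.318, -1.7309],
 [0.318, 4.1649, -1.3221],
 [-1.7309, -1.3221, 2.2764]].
sigma(A) ≈ {1, 4, 6}

A is real symmetric, so its spectrum consists of real eigenvalues. Expanding the characteristic polynomial of the displayed matrix gives
  det(λ I - A) = p(λ) = λ^3 + (-11)λ^2 + (34)λ + (-24).
Solving p(λ) = 0 yields eigenvalues ≈ 1, 4, 6. (A is shown rounded to 4 decimals, so these recover the underlying integer eigenvalues to within that precision.)
Verification: the trace of A = 11 equals the sum of eigenvalues 11, and det(A) ≈ 23.9997 matches the eigenvalue product 24.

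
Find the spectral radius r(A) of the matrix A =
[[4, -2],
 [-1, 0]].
r(A) = (4 + sqrt(24))/2 ≈ 4.4495

The eigenvalues of A are the roots of its characteristic polynomial. With M = A (coefficients from the trace and determinant):
  p(λ) = det(λ I - M) = λ^2 - 4λ - 2.
For λ^2 - 4λ - 2 the discriminant is 24. It is nonnegative but not a perfect square, so the roots are real and irrational: λ = (4 ± sqrt(24))/2 ≈ 4.4495, -0.4495.
Thus the eigenvalues (to 4 decimals) are 4.4495 (modulus 4.4495); -0.4495 (modulus 0.4495). The spectral radius is the largest modulus: r(A) = (4 + sqrt(24))/2 ≈ 4.4495. (Cross-check: r(A) ≤ ||A||_2 ≈ 4.5616; equality holds whenever A is normal, though it can also hold for some non-normal A.)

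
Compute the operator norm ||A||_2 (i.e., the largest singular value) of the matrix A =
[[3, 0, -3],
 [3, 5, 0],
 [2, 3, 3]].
||A||_2 ≈ 7.1247 (= sqrt(largest eigenvalue of A^T A))

||A||_2 = sigma_max(A) = sqrt(lambda_max(A^T A)). Form the symmetric matrix M = A^T A =
[[22, 21, -3],
 [21, 34, 9],
 [-3, 9, 18]].
Its characteristic polynomial (trace, sum of principal 2x2 minors, determinant of M give the coefficients) is
  p(λ) = det(λ I - M) = λ^3 - 74λ^2 + 1225λ - 2304.
No integer candidate from the rational root theorem (±divisors of 2304) is a root, so the roots are irrational. The cubic discriminant is Δ = 745925184 > 0, so there are three distinct real roots. p(2) = -142 and p(3) = 732 have opposite signs, so a root lies in (2, 3); Newton's method refines it to λ ≈ 2.1526. p(21) = 48 and p(22) = -522 have opposite signs, so a root lies in (21, 22); Newton's method refines it to λ ≈ 21.0856. p(50) = -1054 and p(51) = 348 have opposite signs, so a root lies in (50, 51); Newton's method refines it to λ ≈ 50.7618. Check (Vieta): the three roots sum to 74, matching tr M = 74.
So the eigenvalues of A^T A are ≈ 2.1526, 21.0856, 50.7618 (all ≥ 0, as they must be for A^T A). The largest is λ_max ≈ 50.7618, hence ||A||_2 = sqrt(λ_max) ≈ 7.1247.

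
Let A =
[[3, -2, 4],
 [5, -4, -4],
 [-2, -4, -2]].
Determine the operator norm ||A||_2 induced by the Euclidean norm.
||A||_2 ≈ 7.9226 (= sqrt(largest eigenvalue of A^T A))

||A||_2 = sigma_max(A) = sqrt(lambda_max(A^T A)). Form the symmetric matrix M = A^T A =
[[38, -18, -4],
 [-18, 36, 16],
 [-4, 16, 36]].
Its characteristic polynomial (trace, sum of principal 2x2 minors, determinant of M give the coefficients) is
  p(λ) = det(λ I - M) = λ^3 - 110λ^2 + 3436λ - 29584.
No integer candidate from the rational root theorem (±divisors of 29584) is a root, so the roots are irrational. The cubic discriminant is Δ = 723045184 > 0, so there are three distinct real roots. p(14) = -296 and p(15) = 581 have opposite signs, so a root lies in (14, 15); Newton's method refines it to λ ≈ 14.3209. p(32) = 496 and p(33) = -49 have opposite signs, so a root lies in (32, 33); Newton's method refines it to λ ≈ 32.9119. p(62) = -1064 and p(63) = 341 have opposite signs, so a root lies in (62, 63); Newton's method refines it to λ ≈ 62.7672. Check (Vieta): the three roots sum to 110, matching tr M = 110.
So the eigenvalues of A^T A are ≈ 14.3209, 32.9119, 62.7672 (all ≥ 0, as they must be for A^T A). The largest is λ_max ≈ 62.7672, hence ||A||_2 = sqrt(λ_max) ≈ 7.9226.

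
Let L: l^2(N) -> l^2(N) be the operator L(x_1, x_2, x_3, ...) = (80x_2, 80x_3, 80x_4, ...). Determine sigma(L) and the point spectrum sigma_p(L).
sigma(L) = closed disk {z in C : |z| ≤ 80}; sigma_p(L) = open disk {z in C : |z| < 80}

Note L = 80·V where V is the unit left shift (V x)_k = x_{k+1}; so sigma(L) = 80·sigma(V) and ||L|| = 80||V||. ||L x||^2 = 6400sum_{k≥2} |x_k|^2 ≤ 6400||x||^2, with equality on {x : x_1 = 0}, so ||L|| = 80. For any lambda with |lambda| < 80, set r = lambda/80 (|r| < 1); the vector x = (1, r, r^2, ...) is in l^2 and satisfies L x = 80(r, r^2, ...) = lambda x, so lambda is an eigenvalue. On the boundary |lambda| = 80 the geometric series diverges, so no l^2 eigenvector exists, but these lambda lie in the approximate point spectrum. Hence sigma(L) is the closed disk of radius 80 and sigma_p(L) is the open disk.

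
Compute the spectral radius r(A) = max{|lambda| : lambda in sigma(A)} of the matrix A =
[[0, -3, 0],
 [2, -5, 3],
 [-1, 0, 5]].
r(A) ≈ 5.1543

The eigenvalues of A are the roots of its characteristic polynomial. With M = A (coefficients from the trace, the sum of principal 2x2 minors, and det A):
  p(λ) = det(λ I - M) = λ^3 - 19λ - 39.
No integer candidate from the rational root theorem (±divisors of 39) is a root, so the roots are irrational. The cubic discriminant is Δ = -13631 < 0, so there is one real root and a complex-conjugate pair. p(5) = -9 and p(6) = 63 have opposite signs, so a root lies in (5, 6); Newton's method refines it to λ ≈ 5.1543. Dividing out (λ - (5.1543)) leaves approximately λ^2 + 5.1543λ + 7.5665. For λ^2 + 5.1543λ + 7.5665 the discriminant is -3.6996. It is negative, so the remaining roots are the complex-conjugate pair λ ≈ -2.5771 ± 0.9617i. Their product equals the constant term, so |λ|^2 ≈ 7.5665 and |λ| ≈ 2.7507.
Thus the eigenvalues (to 4 decimals) are 5.1543 (modulus 5.1543); -2.5771 ± 0.9617i (modulus 2.7507). The spectral radius is the largest modulus: r(A) ≈ 5.1543. (Cross-check: r(A) ≤ ||A||_2 ≈ 7.0974; equality holds whenever A is normal, though it can also hold for some non-normal A.)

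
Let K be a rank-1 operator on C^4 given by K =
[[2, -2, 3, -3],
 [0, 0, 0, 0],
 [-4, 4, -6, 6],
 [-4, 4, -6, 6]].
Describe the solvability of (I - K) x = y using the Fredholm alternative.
(I - K) is invertible (det(I - K) = -1 ≠ 0), so for every y in C^4 the equation (I - K) x = y has a unique solution.

K has rank 1, so it is an outer product K = u v^T: every row of K is a multiple of one row vector. Reading off the entries, u = (1, 0, -2, -2) and v = (2, -2, 3, -3) (row i of K equals u_i·v^T). A rank-one matrix u v^T satisfies K u = u (v·u) and kills the (3)-dimensional subspace v^⊥, so its characteristic polynomial is lambda^3 (lambda - v·u) with v·u = tr K = 2. Hence the eigenvalues of I - K are 1 (multiplicity 3) and 1 - (2) = -1, so det(I - K) = -1. (Direct check: I - K =
[[-1, 2, -3, 3],
 [0, 1, 0, 0],
 [4, -4, 7, -6],
 [4, -4, 6, -5]]
has determinant -1.) The finite-dimensional Fredholm alternative says: either (I - K) is invertible, or ker(I - K) ≠ {0} and then range(I - K) = ker((I - K)^*)^⊥, with dim ker(I - K) = dim ker((I - K)^*). Since det(I - K) ≠ 0, 1 is not an eigenvalue of K and ker(I - K) = {0}, so we are in the first case: for every y there is a unique x = (I - K)^(-1) y. Explicitly, by the Sherman–Morrison formula, (I - u v^T)^(-1) = I + u v^T/(1 - v·u), i.e. (I - K)^(-1) = I - K.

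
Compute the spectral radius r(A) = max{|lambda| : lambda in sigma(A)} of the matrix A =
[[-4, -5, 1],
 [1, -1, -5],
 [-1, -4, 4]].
r(A) ≈ 6.1507

The eigenvalues of A are the roots of its characteristic polynomial. With M = A (coefficients from the trace, the sum of principal 2x2 minors, and det A):
  p(λ) = det(λ I - M) = λ^3 + λ^2 - 30λ - 86.
No integer candidate from the rational root theorem (±divisors of 86) is a root, so the roots are irrational. The cubic discriminant is Δ = -44008 < 0, so there is one real root and a complex-conjugate pair. p(6) = -14 and p(7) = 96 have opposite signs, so a root lies in (6, 7); Newton's method refines it to λ ≈ 6.1507. Dividing out (λ - (6.1507)) leaves approximately λ^2 + 7.1507λ + 13.9821. For λ^2 + 7.1507λ + 13.9821 the discriminant is -4.7956. It is negative, so the remaining roots are the complex-conjugate pair λ ≈ -3.5754 ± 1.0949i. Their product equals the constant term, so |λ|^2 ≈ 13.9821 and |λ| ≈ 3.7393.
Thus the eigenvalues (to 4 decimals) are 6.1507 (modulus 6.1507); -3.5754 ± 1.0949i (modulus 3.7393). The spectral radius is the largest modulus: r(A) ≈ 6.1507. (Cross-check: r(A) ≤ ||A||_2 ≈ 8.4018; equality holds whenever A is normal, though it can also hold for some non-normal A.)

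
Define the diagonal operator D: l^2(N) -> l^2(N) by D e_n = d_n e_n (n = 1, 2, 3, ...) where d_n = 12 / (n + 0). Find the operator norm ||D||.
||D|| = 12 (attained at n = 1)

For D diagonal, ||D|| = sup_n |d_n| = sup_n 12/(n + 0). This is positive and strictly decreasing in n, so the supremum is attained at n = 1: d_1 = 12/(1 + 0) = 12. Hence ||D|| = 12.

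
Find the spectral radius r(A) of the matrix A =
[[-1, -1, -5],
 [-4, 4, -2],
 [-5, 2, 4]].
r(A) ≈ 7.351

The eigenvalues of A are the roots of its characteristic polynomial. With M = A (coefficients from the trace, the sum of principal 2x2 minors, and det A):
  p(λ) = det(λ I - M) = λ^3 - 7λ^2 - 17λ + 106.
No integer candidate from the rational root theorem (±divisors of 106) is a root, so the roots are irrational. The cubic discriminant is Δ = 102925 > 0, so there are three distinct real roots. p(-4) = -2 and p(-3) = 67 have opposite signs, so a root lies in (-4, -3); Newton's method refines it to λ ≈ -3.9769. p(3) = 19 and p(4) = -10 have opposite signs, so a root lies in (3, 4); Newton's method refines it to λ ≈ 3.6259. p(7) = -13 and p(8) = 34 have opposite signs, so a root lies in (7, 8); Newton's method refines it to λ ≈ 7.351. Check (Vieta): the three roots sum to 7, matching tr M = 7.
Thus the eigenvalues (to 4 decimals) are -3.9769 (modulus 3.9769); 3.6259 (modulus 3.6259); 7.351 (modulus 7.351). The spectral radius is the largest modulus: r(A) ≈ 7.351. (Cross-check: r(A) ≤ ||A||_2 ≈ 7.923; equality holds whenever A is normal, though it can also hold for some non-normal A.)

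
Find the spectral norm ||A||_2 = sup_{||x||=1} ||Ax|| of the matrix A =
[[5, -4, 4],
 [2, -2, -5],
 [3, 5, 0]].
||A||_2 ≈ 7.6219 (= sqrt(largest eigenvalue of A^T A))

||A||_2 = sigma_max(A) = sqrt(lambda_max(A^T A)). Form the symmetric matrix M = A^T A =
[[38, -9, 10],
 [-9, 45, -6],
 [10, -6, 41]].
Its characteristic polynomial (trace, sum of principal 2x2 minors, determinant of M give the coefficients) is
  p(λ) = det(λ I - M) = λ^3 - 124λ^2 + 4896λ - 62001.
No integer candidate from the rational root theorem (±divisors of 62001) is a root, so the roots are irrational. The cubic discriminant is Δ = 28071621 > 0, so there are three distinct real roots. p(28) = -177 and p(29) = 88 have opposite signs, so a root lies in (28, 29); Newton's method refines it to λ ≈ 28.6343. p(37) = 48 and p(38) = -137 have opposite signs, so a root lies in (37, 38); Newton's method refines it to λ ≈ 37.272. p(58) = -57 and p(59) = 598 have opposite signs, so a root lies in (58, 59); Newton's method refines it to λ ≈ 58.0936. Check (Vieta): the three roots sum to 124, matching tr M = 124.
So the eigenvalues of A^T A are ≈ 28.6343, 37.272, 58.0936 (all ≥ 0, as they must be for A^T A). The largest is λ_max ≈ 58.0936, hence ||A||_2 = sqrt(λ_max) ≈ 7.6219.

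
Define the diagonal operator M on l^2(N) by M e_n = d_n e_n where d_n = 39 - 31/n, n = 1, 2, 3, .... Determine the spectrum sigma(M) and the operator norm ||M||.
sigma(M) = {39 - 31/n : n ≥ 1} ∪ {39}; ||M|| = 39

A bounded diagonal operator on l^2 with diagonal entries d_n has spectrum equal to the closure of {d_n : n ≥ 1}: every d_n is an eigenvalue (with eigenvector e_n), so {d_n} ⊂ sigma(M); the spectrum is closed, so its closure is too; and for lambda not in the closure, (M - lambda I) has bounded inverse (the diagonal entries 1/(d_n - lambda) are bounded). For our sequence d_n = 39 - 31/n, n = 1, 2, 3, ...:
  - {d_n} = {39 - 31/n : n ≥ 1}; the only limit point is 39
  - closure = {39 - 31/n : n ≥ 1} ∪ {39}
For the norm: a diagonal operator has ||M|| = sup_n |d_n|. Here d_n = 39 - 31/n increases monotonically from d_1 = 8 toward 39, with all terms in [8, 39); so sup_n |d_n| = 39 (the supremum is the limit, not attained). So ||M|| = 39.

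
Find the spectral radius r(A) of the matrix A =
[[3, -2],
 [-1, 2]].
r(A) = 4

The eigenvalues of A are the roots of its characteristic polynomial. With M = A (coefficients from the trace and determinant):
  p(λ) = det(λ I - M) = λ^2 - 5λ + 4.
For λ^2 - 5λ + 4 the discriminant is 9. It is a perfect square (3^2), so the roots are rational: λ = (5 ± 3)/2 = 4, 1.
Thus the eigenvalues (to 4 decimals) are 4 (modulus 4); 1 (modulus 1). The spectral radius is the largest modulus: r(A) = 4. (Cross-check: r(A) ≤ ||A||_2 ≈ 4.1306; equality holds whenever A is normal, though it can also hold for some non-normal A.)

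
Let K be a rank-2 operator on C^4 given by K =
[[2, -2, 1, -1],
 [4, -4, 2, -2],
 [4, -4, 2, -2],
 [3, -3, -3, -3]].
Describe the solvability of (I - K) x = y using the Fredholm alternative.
(I - K) is invertible (det(I - K) = -5 ≠ 0), so for every y in C^4 the equation (I - K) x = y has a unique solution.

K has rank 2 and factors as K = U V^T = u1 v1^T + u2 v2^T with u1 = (1, 2, 2, 0), v1 = (3, -3, 0, -2), u2 = (-1, -2, -2, 3), v2 = (1, -1, -1, -1) (multiplying out reproduces the displayed K). The nonzero eigenvalues of U V^T coincide with those of the 2 x 2 matrix G = V^T U = [[v1·u1, v1·u2], [v2·u1, v2·u2]] = [[-3, -3], [-3, 0]], and by the Sylvester determinant identity det(I_4 - U V^T) = det(I_2 - V^T U) = det([[4, 3], [3, 1]]) = (4)(1) - (3)(3) = -5. (Direct check: I - K =
[[-1, 2, -1, 1],
 [-4, 5, -2, 2],
 [-4, 4, -1, 2],
 [-3, 3, 3, 4]]
has determinant -5.) The finite-dimensional Fredholm alternative says: either (I - K) is invertible, or ker(I - K) ≠ {0} and then range(I - K) = ker((I - K)^*)^⊥, with dim ker(I - K) = dim ker((I - K)^*). Since det(I - K) ≠ 0, 1 is not an eigenvalue of K and ker(I - K) = {0}, so we are in the first case: for every y there is a unique x = (I - K)^(-1) y. (Explicitly, by the Woodbury identity, (I - U V^T)^(-1) = I + U (I_2 - G)^(-1) V^T.)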